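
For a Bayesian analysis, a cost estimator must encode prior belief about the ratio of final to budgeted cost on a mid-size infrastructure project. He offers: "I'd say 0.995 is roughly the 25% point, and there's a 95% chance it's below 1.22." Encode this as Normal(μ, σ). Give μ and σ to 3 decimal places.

For Normal(μ,σ), the p-quantile is μ + z_p·σ. Here z_{0.25} = -0.6745, z_{0.95} = 1.645.
So 0.995 = μ − 0.6745σ and 1.22 = μ + 1.645σ.
Subtracting: σ = (1.22 − 0.995)/(1.645 − (-0.6745)) = 0.097.
Then μ = 0.995 − (-0.6745)·0.097 = 1.060.

μ = 1.060, σ = 0.097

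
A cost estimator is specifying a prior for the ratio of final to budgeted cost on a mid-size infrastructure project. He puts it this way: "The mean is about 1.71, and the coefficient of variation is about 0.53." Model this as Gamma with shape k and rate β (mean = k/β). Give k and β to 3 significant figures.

k ≈ 3.56, β ≈ 2.08

For Gamma(k, rate β): mean = k/β, variance = k/β², so CV = 1/√k.
CV = 0.53, hence k = 1/CV² = 3.56.
Then β = k/mean = 3.56/1.71 = 2.08.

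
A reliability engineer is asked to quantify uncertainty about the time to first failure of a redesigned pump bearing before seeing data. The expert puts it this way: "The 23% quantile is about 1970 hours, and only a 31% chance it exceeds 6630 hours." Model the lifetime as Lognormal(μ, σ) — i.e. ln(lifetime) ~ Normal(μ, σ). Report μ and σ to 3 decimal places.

If T ~ Lognormal(μ,σ) then ln T ~ Normal(μ,σ), so the p-quantile of ln T is μ + z_p·σ.
ln(1970) = 7.586 and ln(6630) = 8.799; z_{0.23} = -0.7388, z_{0.69} = 0.4959.
σ = (8.799 − 7.586)/(0.4959 − (-0.7388)) = 0.983.
μ = 7.586 − (-0.7388)·0.983 = 8.312.

μ ≈ 8.312, σ ≈ 0.983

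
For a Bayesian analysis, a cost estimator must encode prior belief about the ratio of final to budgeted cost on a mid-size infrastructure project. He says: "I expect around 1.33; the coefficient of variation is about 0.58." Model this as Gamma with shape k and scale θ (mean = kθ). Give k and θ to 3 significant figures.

For Gamma(k, scale θ): mean = kθ, variance = kθ², so CV = 1/√k.
CV = 0.58, hence k = 1/CV² = 2.97.
Then θ = mean/k = 1.33/2.97 = 0.447.

k ≈ 2.97, θ ≈ 0.447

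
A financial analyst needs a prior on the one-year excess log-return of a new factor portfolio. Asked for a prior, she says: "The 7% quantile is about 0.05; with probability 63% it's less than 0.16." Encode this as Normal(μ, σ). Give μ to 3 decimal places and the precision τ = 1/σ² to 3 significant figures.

μ = 0.140, τ = 270

The p-quantile of Normal(μ,σ) is μ + z_p·σ, with z_{0.07} = -1.476 and z_{0.63} = 0.3319.
Eliminate σ: μ = (z₂·x₁ − z₁·x₂)/(z₂ − z₁) = (0.3319·0.05 − (-1.476)·0.16)/1.808 = 0.140.
Then σ = (x₂ − x₁)/(z₂ − z₁) = (0.16 − 0.05)/1.808 = 0.061.
Precision τ = 1/σ² = 1/0.06085² = 270.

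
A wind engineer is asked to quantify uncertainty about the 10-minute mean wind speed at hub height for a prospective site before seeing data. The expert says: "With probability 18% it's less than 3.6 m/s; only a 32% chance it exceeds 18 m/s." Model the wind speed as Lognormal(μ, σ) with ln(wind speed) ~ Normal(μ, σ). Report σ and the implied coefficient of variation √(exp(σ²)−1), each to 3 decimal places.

σ ≈ 1.164, CV ≈ 1.695

If T ~ Lognormal(μ,σ) then ln T ~ Normal(μ,σ), so the p-quantile of ln T is μ + z_p·σ.
ln(3.6) = 1.281 and ln(18) = 2.89; z_{0.18} = -0.9154, z_{0.68} = 0.4677.
σ = (2.89 − 1.281)/(0.4677 − (-0.9154)) = 1.164.
μ = 1.281 − (-0.9154)·1.164 = 2.346.
CV = √(exp(σ²)−1) = √(exp(1.3541)−1) = 1.695.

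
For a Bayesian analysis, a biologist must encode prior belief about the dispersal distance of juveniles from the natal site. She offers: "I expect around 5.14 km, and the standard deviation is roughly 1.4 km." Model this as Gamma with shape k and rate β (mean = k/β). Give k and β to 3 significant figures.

k ≈ 13.5, β ≈ 2.62

For Gamma(k, rate β): mean = k/β, variance = k/β², so CV = 1/√k.
CV = SD/mean = 1.4/5.14 = 0.2724, hence k = 1/CV² = 13.5.
Then β = k/mean = 13.5/5.14 = 2.62.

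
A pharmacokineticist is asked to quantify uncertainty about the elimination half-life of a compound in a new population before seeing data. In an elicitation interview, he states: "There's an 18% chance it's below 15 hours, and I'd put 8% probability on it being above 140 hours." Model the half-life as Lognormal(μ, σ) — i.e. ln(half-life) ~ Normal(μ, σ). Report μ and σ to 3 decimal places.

If T ~ Lognormal(μ,σ) then ln T ~ Normal(μ,σ), so the p-quantile of ln T is μ + z_p·σ.
ln(15) = 2.708 and ln(140) = 4.942; z_{0.18} = -0.9154, z_{0.92} = 1.405.
σ = (4.942 − 2.708)/(1.405 − (-0.9154)) = 0.963.
μ = 2.708 − (-0.9154)·0.963 = 3.589.

μ ≈ 3.589, σ ≈ 0.963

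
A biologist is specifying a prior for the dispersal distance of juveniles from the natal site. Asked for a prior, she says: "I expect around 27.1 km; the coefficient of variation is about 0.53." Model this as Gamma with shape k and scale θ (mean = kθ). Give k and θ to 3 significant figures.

k ≈ 3.56, θ ≈ 7.61

For Gamma(k, scale θ): mean = kθ, variance = kθ², so CV = 1/√k.
CV = 0.53, hence k = 1/CV² = 3.56.
Then θ = mean/k = 27.1/3.56 = 7.61.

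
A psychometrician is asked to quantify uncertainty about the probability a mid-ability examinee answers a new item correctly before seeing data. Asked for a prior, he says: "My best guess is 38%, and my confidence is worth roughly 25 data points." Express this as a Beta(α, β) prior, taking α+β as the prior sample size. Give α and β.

Under the effective-sample-size interpretation, Beta(α, β) has prior mean α/(α+β) and prior sample size α+β.
So α+β = 25 and α/(α+β) = 0.38, giving α = 0.38·25 = 9.5 and β = 25 − 9.5 = 15.5.

α = 9.5, β = 15.5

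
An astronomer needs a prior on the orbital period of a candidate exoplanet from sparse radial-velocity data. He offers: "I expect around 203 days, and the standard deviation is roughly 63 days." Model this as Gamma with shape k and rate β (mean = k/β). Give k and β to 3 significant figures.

For Gamma(k, rate β): mean = k/β, variance = k/β², so CV = 1/√k.
CV = SD/mean = 63/203 = 0.3103, hence k = 1/CV² = 10.4.
Then β = k/mean = 10.4/203 = 0.0511.

k ≈ 10.4, β ≈ 0.0511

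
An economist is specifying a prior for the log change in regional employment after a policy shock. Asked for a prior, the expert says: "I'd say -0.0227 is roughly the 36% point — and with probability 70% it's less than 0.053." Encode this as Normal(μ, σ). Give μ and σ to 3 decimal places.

For Normal(μ,σ), the p-quantile is μ + z_p·σ. Here z_{0.36} = -0.3585, z_{0.7} = 0.5244.
So -0.0227 = μ − 0.3585σ and 0.053 = μ + 0.5244σ.
Subtracting: σ = (0.053 − -0.0227)/(0.5244 − (-0.3585)) = 0.086.
Then μ = -0.0227 − (-0.3585)·0.086 = 0.008.

μ = 0.008, σ = 0.086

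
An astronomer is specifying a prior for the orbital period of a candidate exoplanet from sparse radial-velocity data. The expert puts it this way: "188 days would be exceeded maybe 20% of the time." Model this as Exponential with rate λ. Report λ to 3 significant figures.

P(T > 188.0) = e^(−λ·188.0) = 0.2, so λ = −ln(0.2)/188.0 = 0.00856.

λ ≈ 0.00856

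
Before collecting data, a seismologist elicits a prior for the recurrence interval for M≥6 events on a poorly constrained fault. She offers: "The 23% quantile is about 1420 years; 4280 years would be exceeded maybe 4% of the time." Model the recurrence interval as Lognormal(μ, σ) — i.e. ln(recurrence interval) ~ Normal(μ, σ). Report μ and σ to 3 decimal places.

If T ~ Lognormal(μ,σ) then ln T ~ Normal(μ,σ), so the p-quantile of ln T is μ + z_p·σ.
ln(1420) = 7.258 and ln(4280) = 8.362; z_{0.23} = -0.7388, z_{0.96} = 1.751.
σ = (8.362 − 7.258)/(1.751 − (-0.7388)) = 0.443.
μ = 7.258 − (-0.7388)·0.443 = 7.586.

μ ≈ 7.586, σ ≈ 0.443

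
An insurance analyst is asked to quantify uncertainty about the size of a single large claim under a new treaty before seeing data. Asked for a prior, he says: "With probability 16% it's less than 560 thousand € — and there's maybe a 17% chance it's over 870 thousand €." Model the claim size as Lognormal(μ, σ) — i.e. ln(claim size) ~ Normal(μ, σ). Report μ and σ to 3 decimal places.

μ ≈ 6.553, σ ≈ 0.226

If T ~ Lognormal(μ,σ) then ln T ~ Normal(μ,σ), so the p-quantile of ln T is μ + z_p·σ.
ln(560) = 6.328 and ln(870) = 6.768; z_{0.16} = -0.9945, z_{0.83} = 0.9542.
σ = (6.768 − 6.328)/(0.9542 − (-0.9945)) = 0.226.
μ = 6.328 − (-0.9945)·0.226 = 6.553.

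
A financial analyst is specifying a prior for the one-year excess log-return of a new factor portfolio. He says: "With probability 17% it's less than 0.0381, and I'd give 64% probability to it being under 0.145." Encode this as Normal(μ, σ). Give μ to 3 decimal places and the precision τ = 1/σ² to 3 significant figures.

μ = 0.116, τ = 151

The p-quantile of Normal(μ,σ) is μ + z_p·σ, with z_{0.17} = -0.9542 and z_{0.64} = 0.3585.
Eliminate σ: μ = (z₂·x₁ − z₁·x₂)/(z₂ − z₁) = (0.3585·0.0381 − (-0.9542)·0.145)/1.313 = 0.116.
Then σ = (x₂ − x₁)/(z₂ − z₁) = (0.145 − 0.0381)/1.313 = 0.081.
Precision τ = 1/σ² = 1/0.08144² = 151.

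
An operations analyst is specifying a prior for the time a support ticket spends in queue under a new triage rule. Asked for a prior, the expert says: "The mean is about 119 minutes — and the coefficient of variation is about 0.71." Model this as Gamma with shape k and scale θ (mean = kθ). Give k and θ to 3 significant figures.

k ≈ 1.98, θ ≈ 60

For Gamma(k, scale θ): mean = kθ, variance = kθ², so CV = 1/√k.
CV = 0.71, hence k = 1/CV² = 1.98.
Then θ = mean/k = 119/1.98 = 60.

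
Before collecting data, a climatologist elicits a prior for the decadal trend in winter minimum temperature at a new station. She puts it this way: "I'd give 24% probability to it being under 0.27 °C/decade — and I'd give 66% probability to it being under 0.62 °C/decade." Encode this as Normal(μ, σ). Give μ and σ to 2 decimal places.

μ = 0.49, σ = 0.31

For Normal(μ,σ), the p-quantile is μ + z_p·σ. Here z_{0.24} = -0.7063, z_{0.66} = 0.4125.
So 0.27 = μ − 0.7063σ and 0.62 = μ + 0.4125σ.
Subtracting: σ = (0.62 − 0.27)/(0.4125 − (-0.7063)) = 0.31.
Then μ = 0.27 − (-0.7063)·0.31 = 0.49.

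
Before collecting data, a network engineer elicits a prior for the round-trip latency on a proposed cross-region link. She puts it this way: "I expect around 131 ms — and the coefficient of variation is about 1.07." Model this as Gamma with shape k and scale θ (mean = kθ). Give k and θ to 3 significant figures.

k ≈ 0.873, θ ≈ 150

For Gamma(k, scale θ): mean = kθ, variance = kθ², so CV = 1/√k.
CV = 1.07, hence k = 1/CV² = 0.873.
Then θ = mean/k = 131/0.873 = 150.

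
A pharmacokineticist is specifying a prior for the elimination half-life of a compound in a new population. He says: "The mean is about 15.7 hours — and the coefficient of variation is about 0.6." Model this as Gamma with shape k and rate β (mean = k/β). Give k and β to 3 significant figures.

For Gamma(k, rate β): mean = k/β, variance = k/β², so CV = 1/√k.
CV = 0.6, hence k = 1/CV² = 2.78.
Then β = k/mean = 2.78/15.7 = 0.177.

k ≈ 2.78, β ≈ 0.177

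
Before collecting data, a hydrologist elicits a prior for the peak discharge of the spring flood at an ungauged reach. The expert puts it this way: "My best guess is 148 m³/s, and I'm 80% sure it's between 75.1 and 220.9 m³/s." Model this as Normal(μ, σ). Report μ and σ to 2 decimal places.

A symmetric 80% interval runs μ ± z·σ with z = 1.282.
Half-width = 72.9, so σ = 72.9/1.282 = 56.88.
μ is the stated best guess, 148.00.

μ = 148.00, σ = 56.88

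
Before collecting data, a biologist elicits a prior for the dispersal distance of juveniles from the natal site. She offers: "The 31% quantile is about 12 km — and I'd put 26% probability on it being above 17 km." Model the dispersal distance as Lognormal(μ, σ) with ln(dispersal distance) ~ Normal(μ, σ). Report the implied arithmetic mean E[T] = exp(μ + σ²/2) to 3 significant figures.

E[T] ≈ 14.6 km

If T ~ Lognormal(μ,σ) then ln T ~ Normal(μ,σ), so the p-quantile of ln T is μ + z_p·σ.
ln(12) = 2.485 and ln(17) = 2.833; z_{0.31} = -0.4959, z_{0.74} = 0.6433.
σ = (2.833 − 2.485)/(0.6433 − (-0.4959)) = 0.306.
μ = 2.485 − (-0.4959)·0.306 = 2.637.
E[T] = exp(μ + σ²/2) = exp(2.637 + 0.0467) = 14.6 km.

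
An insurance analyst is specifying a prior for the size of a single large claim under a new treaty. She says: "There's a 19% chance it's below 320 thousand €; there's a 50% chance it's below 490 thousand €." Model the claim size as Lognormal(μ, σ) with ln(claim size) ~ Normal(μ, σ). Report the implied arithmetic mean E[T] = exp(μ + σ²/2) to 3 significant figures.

If T ~ Lognormal(μ,σ) then ln T ~ Normal(μ,σ), so the p-quantile of ln T is μ + z_p·σ.
ln(320) = 5.768 and ln(490) = 6.194; z_{0.19} = -0.8779, z_{0.5} = 0.
σ = (6.194 − 5.768)/(0 − (-0.8779)) = 0.485.
μ = 5.768 − (-0.8779)·0.485 = 6.194.
E[T] = exp(μ + σ²/2) = exp(6.194 + 0.1178) = 551 thousand €.

E[T] ≈ 551 thousand €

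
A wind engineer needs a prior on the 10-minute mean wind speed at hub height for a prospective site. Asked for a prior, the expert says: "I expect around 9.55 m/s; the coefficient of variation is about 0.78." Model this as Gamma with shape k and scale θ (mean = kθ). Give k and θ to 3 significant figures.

For Gamma(k, scale θ): mean = kθ, variance = kθ², so CV = 1/√k.
CV = 0.78, hence k = 1/CV² = 1.64.
Then θ = mean/k = 9.55/1.64 = 5.81.

k ≈ 1.64, θ ≈ 5.81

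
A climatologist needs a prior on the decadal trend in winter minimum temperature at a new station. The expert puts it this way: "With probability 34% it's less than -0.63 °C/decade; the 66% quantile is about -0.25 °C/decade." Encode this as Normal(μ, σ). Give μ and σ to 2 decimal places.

μ = -0.44, σ = 0.46

For Normal(μ,σ), the p-quantile is μ + z_p·σ. Here z_{0.34} = -0.4125, z_{0.66} = 0.4125.
So -0.63 = μ − 0.4125σ and -0.25 = μ + 0.4125σ.
Subtracting: σ = (-0.25 − -0.63)/(0.4125 − (-0.4125)) = 0.46.
Then μ = -0.63 − (-0.4125)·0.46 = -0.44.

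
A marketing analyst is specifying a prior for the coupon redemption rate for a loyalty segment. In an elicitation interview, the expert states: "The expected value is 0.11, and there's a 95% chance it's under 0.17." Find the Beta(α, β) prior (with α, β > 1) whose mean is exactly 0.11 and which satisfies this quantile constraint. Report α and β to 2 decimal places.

With mean 0.11 fixed, write α = 0.11s, β = 0.89s where s = α+β.
Need P(θ < 0.17) = 0.95 under Beta(0.11s, 0.89s). Normal approximation: (q−m)/√(m(1−m)/s) ≈ z_{0.95} = 1.64, so s ≈ 0.11·0.89·(1.64)²/(0.17−0.11)² = 73.6.
At s = 73.6: P(θ<0.17) ≈ 0.938. Adjusting to match 0.95 gives s ≈ 85.77.
So α = 0.11·85.77 ≈ 9.44, β = 0.89·85.77 ≈ 76.34.

α ≈ 9.44, β ≈ 76.34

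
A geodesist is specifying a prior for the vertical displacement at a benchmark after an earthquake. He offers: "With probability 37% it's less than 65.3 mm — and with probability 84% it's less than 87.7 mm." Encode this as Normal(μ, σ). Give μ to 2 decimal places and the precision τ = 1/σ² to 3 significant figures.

μ = 70.90, τ = 0.00351

For Normal(μ,σ), the p-quantile is μ + z_p·σ. Here z_{0.37} = -0.3319, z_{0.84} = 0.9945.
So 65.3 = μ − 0.3319σ and 87.7 = μ + 0.9945σ.
Subtracting: σ = (87.7 − 65.3)/(0.9945 − (-0.3319)) = 16.89.
Then μ = 65.3 − (-0.3319)·16.89 = 70.90.
Precision τ = 1/σ² = 1/16.89² = 0.00351.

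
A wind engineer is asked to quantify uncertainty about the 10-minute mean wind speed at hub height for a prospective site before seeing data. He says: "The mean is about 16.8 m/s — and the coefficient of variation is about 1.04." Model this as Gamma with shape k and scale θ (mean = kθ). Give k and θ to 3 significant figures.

k ≈ 0.925, θ ≈ 18.2

For Gamma(k, scale θ): mean = kθ, variance = kθ², so CV = 1/√k.
CV = 1.04, hence k = 1/CV² = 0.925.
Then θ = mean/k = 16.8/0.925 = 18.2.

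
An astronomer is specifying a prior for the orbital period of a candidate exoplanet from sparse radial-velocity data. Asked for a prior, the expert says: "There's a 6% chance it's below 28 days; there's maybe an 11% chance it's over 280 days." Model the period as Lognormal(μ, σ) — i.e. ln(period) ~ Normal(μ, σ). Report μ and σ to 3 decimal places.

μ ≈ 4.619, σ ≈ 0.828

If T ~ Lognormal(μ,σ) then ln T ~ Normal(μ,σ), so the p-quantile of ln T is μ + z_p·σ.
ln(28) = 3.332 and ln(280) = 5.635; z_{0.06} = -1.555, z_{0.89} = 1.227.
σ = (5.635 − 3.332)/(1.227 − (-1.555)) = 0.828.
μ = 3.332 − (-1.555)·0.828 = 4.619.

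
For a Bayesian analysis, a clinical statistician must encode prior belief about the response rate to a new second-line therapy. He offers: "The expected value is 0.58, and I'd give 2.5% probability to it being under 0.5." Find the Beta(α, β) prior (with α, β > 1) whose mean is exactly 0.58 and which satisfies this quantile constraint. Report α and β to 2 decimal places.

With mean 0.58 fixed, write α = 0.58s, β = 0.42s where s = α+β.
Need P(θ < 0.5) = 0.025 under Beta(0.58s, 0.42s). Normal approximation: (q−m)/√(m(1−m)/s) ≈ z_{0.025} = -1.96, so s ≈ 0.58·0.42·(-1.96)²/(0.5−0.58)² = 146.2.
At s = 146.2: P(θ<0.5) ≈ 0.026. Adjusting to match 0.025 gives s ≈ 148.57.
So α = 0.58·148.57 ≈ 86.17, β = 0.42·148.57 ≈ 62.40.

α ≈ 86.17, β ≈ 62.40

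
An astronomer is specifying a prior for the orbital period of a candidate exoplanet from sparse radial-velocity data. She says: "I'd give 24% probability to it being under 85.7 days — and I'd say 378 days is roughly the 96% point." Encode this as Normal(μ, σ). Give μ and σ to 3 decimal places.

μ = 169.727, σ = 118.967

For Normal(μ,σ), the p-quantile is μ + z_p·σ. Here z_{0.24} = -0.7063, z_{0.96} = 1.751.
So 85.7 = μ − 0.7063σ and 378 = μ + 1.751σ.
Subtracting: σ = (378 − 85.7)/(1.751 − (-0.7063)) = 118.967.
Then μ = 85.7 − (-0.7063)·118.967 = 169.727.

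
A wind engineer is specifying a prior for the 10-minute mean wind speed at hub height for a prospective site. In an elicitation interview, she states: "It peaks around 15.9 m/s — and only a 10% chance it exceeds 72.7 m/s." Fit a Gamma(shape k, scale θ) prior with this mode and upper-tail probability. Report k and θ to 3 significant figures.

Gamma(k,θ) with k>1 has mode (k−1)θ, so θ = 15.9/(k−1).
Need P(X < 72.7) = 0.9 with θ tied to k this way. Start at k = 2, θ = 15.9: P(X<72.7) ≈ 0.942.
Too high — lower k to spread out. Iterating converges to k ≈ 1.78.
Then θ = 15.9/(1.78−1) ≈ 20.4.

k ≈ 1.78, θ ≈ 20.4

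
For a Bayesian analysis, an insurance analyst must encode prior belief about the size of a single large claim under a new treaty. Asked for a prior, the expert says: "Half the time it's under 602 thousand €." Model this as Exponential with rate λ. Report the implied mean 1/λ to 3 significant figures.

Exponential median = ln 2 / λ, so λ = ln 2 / 602.0 = 0.00115.
Mean = 1/λ = 869 thousand €.

mean ≈ 869 thousand €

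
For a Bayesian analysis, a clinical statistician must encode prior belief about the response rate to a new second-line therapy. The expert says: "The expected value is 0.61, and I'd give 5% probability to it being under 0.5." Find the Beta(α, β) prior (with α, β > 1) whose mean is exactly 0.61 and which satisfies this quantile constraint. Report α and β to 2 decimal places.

With mean 0.61 fixed, write α = 0.61s, β = 0.39s where s = α+β.
Need P(θ < 0.5) = 0.05 under Beta(0.61s, 0.39s). Normal approximation: (q−m)/√(m(1−m)/s) ≈ z_{0.05} = -1.64, so s ≈ 0.61·0.39·(-1.64)²/(0.5−0.61)² = 53.2.
At s = 53.2: P(θ<0.5) ≈ 0.052. Adjusting to match 0.05 gives s ≈ 54.59.
So α = 0.61·54.59 ≈ 33.30, β = 0.39·54.59 ≈ 21.29.

α ≈ 33.30, β ≈ 21.29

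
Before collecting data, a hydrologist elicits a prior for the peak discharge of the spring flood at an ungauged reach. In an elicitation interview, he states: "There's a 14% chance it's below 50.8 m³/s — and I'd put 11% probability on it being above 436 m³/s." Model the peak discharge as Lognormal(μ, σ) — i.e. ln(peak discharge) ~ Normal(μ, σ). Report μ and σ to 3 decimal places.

If T ~ Lognormal(μ,σ) then ln T ~ Normal(μ,σ), so the p-quantile of ln T is μ + z_p·σ.
ln(50.8) = 3.928 and ln(436) = 6.078; z_{0.14} = -1.08, z_{0.89} = 1.227.
σ = (6.078 − 3.928)/(1.227 − (-1.08)) = 0.932.
μ = 3.928 − (-1.08)·0.932 = 4.935.

μ ≈ 4.935, σ ≈ 0.932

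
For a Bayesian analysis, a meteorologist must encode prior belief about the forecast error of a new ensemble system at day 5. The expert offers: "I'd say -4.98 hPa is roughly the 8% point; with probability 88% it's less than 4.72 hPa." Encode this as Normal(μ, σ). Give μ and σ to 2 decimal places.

The p-quantile of Normal(μ,σ) is μ + z_p·σ, with z_{0.08} = -1.405 and z_{0.88} = 1.175.
Eliminate σ: μ = (z₂·x₁ − z₁·x₂)/(z₂ − z₁) = (1.175·-4.98 − (-1.405)·4.72)/2.58 = 0.30.
Then σ = (x₂ − x₁)/(z₂ − z₁) = (4.72 − -4.98)/2.58 = 3.76.

μ = 0.30, σ = 3.76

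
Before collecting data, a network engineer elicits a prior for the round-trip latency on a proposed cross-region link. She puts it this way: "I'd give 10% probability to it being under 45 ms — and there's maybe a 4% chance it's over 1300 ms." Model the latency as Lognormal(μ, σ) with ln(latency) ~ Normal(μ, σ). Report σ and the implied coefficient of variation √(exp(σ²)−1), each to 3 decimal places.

σ ≈ 1.109, CV ≈ 1.556

If T ~ Lognormal(μ,σ) then ln T ~ Normal(μ,σ), so the p-quantile of ln T is μ + z_p·σ.
ln(45) = 3.807 and ln(1300) = 7.17; z_{0.1} = -1.282, z_{0.96} = 1.751.
σ = (7.17 − 3.807)/(1.751 − (-1.282)) = 1.109.
μ = 3.807 − (-1.282)·1.109 = 5.228.
CV = √(exp(σ²)−1) = √(exp(1.2304)−1) = 1.556.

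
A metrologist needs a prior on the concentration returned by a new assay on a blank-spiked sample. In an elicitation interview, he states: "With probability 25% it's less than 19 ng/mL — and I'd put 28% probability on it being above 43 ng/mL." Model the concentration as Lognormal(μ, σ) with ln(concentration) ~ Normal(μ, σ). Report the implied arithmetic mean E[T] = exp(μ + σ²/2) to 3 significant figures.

E[T] ≈ 36.4 ng/mL

If T ~ Lognormal(μ,σ) then ln T ~ Normal(μ,σ), so the p-quantile of ln T is μ + z_p·σ.
ln(19) = 2.944 and ln(43) = 3.761; z_{0.25} = -0.6745, z_{0.72} = 0.5828.
σ = (3.761 − 2.944)/(0.5828 − (-0.6745)) = 0.650.
μ = 2.944 − (-0.6745)·0.650 = 3.383.
E[T] = exp(μ + σ²/2) = exp(3.383 + 0.2110) = 36.4 ng/mL.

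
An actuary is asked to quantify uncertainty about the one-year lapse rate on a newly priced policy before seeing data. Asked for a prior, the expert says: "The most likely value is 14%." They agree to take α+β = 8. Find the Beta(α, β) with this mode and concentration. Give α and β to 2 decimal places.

For α,β > 1 the Beta mode is (α−1)/(α+β−2). With α+β = 8, the mode is (α−1)/6.
Set (α−1)/6 = 0.14 → α = 1 + 0.14·6 = 1.84.
β = 8 − α = 6.16.

α = 1.84, β = 6.16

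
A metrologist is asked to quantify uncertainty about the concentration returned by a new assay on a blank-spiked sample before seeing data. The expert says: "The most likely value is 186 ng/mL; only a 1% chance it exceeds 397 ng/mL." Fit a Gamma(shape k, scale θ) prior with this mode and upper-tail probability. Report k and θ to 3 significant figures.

k ≈ 9.44, θ ≈ 22

Gamma(k,θ) with k>1 has mode (k−1)θ, so θ = 186/(k−1).
Need P(X < 397) = 0.99 with θ tied to k this way. Start at k = 2, θ = 186: P(X<397) ≈ 0.629.
Too low — raise k to concentrate. Iterating converges to k ≈ 9.44.
Then θ = 186/(9.44−1) ≈ 22.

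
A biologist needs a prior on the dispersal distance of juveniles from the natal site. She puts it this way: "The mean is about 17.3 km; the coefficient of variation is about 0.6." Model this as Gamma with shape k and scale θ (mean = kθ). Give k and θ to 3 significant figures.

k ≈ 2.78, θ ≈ 6.23

For Gamma(k, scale θ): mean = kθ, variance = kθ², so CV = 1/√k.
CV = 0.6, hence k = 1/CV² = 2.78.
Then θ = mean/k = 17.3/2.78 = 6.23.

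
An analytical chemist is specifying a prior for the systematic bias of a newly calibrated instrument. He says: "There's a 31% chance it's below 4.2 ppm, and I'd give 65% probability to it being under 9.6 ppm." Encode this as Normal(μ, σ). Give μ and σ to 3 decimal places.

For Normal(μ,σ), the p-quantile is μ + z_p·σ. Here z_{0.31} = -0.4959, z_{0.65} = 0.3853.
So 4.2 = μ − 0.4959σ and 9.6 = μ + 0.3853σ.
Subtracting: σ = (9.6 − 4.2)/(0.3853 − (-0.4959)) = 6.128.
Then μ = 4.2 − (-0.4959)·6.128 = 7.239.

μ = 7.239, σ = 6.128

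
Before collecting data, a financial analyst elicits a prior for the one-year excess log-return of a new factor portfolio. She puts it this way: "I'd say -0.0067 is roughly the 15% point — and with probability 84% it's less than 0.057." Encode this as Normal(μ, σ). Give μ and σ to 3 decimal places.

For Normal(μ,σ), the p-quantile is μ + z_p·σ. Here z_{0.15} = -1.036, z_{0.84} = 0.9945.
So -0.0067 = μ − 1.036σ and 0.057 = μ + 0.9945σ.
Subtracting: σ = (0.057 − -0.0067)/(0.9945 − (-1.036)) = 0.031.
Then μ = -0.0067 − (-1.036)·0.031 = 0.026.

μ = 0.026, σ = 0.031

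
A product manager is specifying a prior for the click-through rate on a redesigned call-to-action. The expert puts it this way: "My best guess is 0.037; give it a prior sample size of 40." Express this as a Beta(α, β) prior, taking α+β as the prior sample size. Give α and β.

α = 1.48, β = 38.52

Under the effective-sample-size interpretation, Beta(α, β) has prior mean α/(α+β) and prior sample size α+β.
So α+β = 40 and α/(α+β) = 0.037, giving α = 0.037·40 = 1.48 and β = 40 − 1.48 = 38.52.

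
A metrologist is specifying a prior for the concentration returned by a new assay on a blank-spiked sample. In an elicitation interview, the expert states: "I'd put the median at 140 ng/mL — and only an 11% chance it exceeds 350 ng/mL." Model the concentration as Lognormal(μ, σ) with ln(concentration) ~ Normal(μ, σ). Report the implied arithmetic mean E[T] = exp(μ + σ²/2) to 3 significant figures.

E[T] ≈ 185 ng/mL

If T ~ Lognormal(μ,σ) then ln T ~ Normal(μ,σ), so the p-quantile of ln T is μ + z_p·σ.
ln(140) = 4.942 and ln(350) = 5.858; z_{0.5} = 0, z_{0.89} = 1.227.
σ = (5.858 − 4.942)/(1.227 − (0)) = 0.747.
μ = 4.942 − (0)·0.747 = 4.942.
E[T] = exp(μ + σ²/2) = exp(4.942 + 0.2790) = 185 ng/mL.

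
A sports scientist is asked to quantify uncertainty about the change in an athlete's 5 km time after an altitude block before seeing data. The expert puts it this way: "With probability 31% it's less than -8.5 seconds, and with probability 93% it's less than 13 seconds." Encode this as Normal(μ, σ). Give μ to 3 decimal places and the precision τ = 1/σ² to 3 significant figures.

The p-quantile of Normal(μ,σ) is μ + z_p·σ, with z_{0.31} = -0.4959 and z_{0.93} = 1.476.
Eliminate σ: μ = (z₂·x₁ − z₁·x₂)/(z₂ − z₁) = (1.476·-8.5 − (-0.4959)·13)/1.972 = -3.093.
Then σ = (x₂ − x₁)/(z₂ − z₁) = (13 − -8.5)/1.972 = 10.905.
Precision τ = 1/σ² = 1/10.9² = 0.00841.

μ = -3.093, τ = 0.00841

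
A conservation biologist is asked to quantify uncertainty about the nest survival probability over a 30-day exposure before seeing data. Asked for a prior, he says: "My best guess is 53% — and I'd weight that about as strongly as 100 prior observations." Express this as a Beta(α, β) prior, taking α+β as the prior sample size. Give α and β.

Under the effective-sample-size interpretation, Beta(α, β) has prior mean α/(α+β) and prior sample size α+β.
So α+β = 100 and α/(α+β) = 0.53, giving α = 0.53·100 = 53 and β = 100 − 53 = 47.

α = 53, β = 47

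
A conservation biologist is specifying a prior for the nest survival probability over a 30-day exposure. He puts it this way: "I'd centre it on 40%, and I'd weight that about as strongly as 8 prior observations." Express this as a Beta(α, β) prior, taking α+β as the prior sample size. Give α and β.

α = 3.2, β = 4.8

Under the effective-sample-size interpretation, Beta(α, β) has prior mean α/(α+β) and prior sample size α+β.
So α+β = 8 and α/(α+β) = 0.4, giving α = 0.4·8 = 3.2 and β = 8 − 3.2 = 4.8.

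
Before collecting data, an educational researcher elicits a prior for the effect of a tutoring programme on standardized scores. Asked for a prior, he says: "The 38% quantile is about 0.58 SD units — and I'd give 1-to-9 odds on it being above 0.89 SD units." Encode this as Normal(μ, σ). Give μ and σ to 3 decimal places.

For Normal(μ,σ), the p-quantile is μ + z_p·σ. Here z_{0.38} = -0.3055, z_{0.9} = 1.282.
So 0.58 = μ − 0.3055σ and 0.89 = μ + 1.282σ.
Subtracting: σ = (0.89 − 0.58)/(1.282 − (-0.3055)) = 0.195.
Then μ = 0.58 − (-0.3055)·0.195 = 0.640.

μ = 0.640, σ = 0.195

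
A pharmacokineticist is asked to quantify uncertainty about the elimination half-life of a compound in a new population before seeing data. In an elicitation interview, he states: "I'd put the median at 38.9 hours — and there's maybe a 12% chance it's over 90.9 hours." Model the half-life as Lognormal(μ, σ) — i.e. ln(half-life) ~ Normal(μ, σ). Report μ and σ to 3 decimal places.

μ ≈ 3.661, σ ≈ 0.722

If T ~ Lognormal(μ,σ) then ln T ~ Normal(μ,σ), so the p-quantile of ln T is μ + z_p·σ.
ln(38.9) = 3.661 and ln(90.9) = 4.51; z_{0.5} = 0, z_{0.88} = 1.175.
σ = (4.51 − 3.661)/(1.175 − (0)) = 0.722.
μ = 3.661 − (0)·0.722 = 3.661.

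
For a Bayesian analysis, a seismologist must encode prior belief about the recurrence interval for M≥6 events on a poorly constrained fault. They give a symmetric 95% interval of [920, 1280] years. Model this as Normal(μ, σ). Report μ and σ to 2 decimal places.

μ = 1100.00, σ = 91.84

A symmetric 95% interval runs μ ± z·σ with z = 1.96.
Half-width = 180, so σ = 180/1.96 = 91.84.
μ is the interval midpoint, 1100.00.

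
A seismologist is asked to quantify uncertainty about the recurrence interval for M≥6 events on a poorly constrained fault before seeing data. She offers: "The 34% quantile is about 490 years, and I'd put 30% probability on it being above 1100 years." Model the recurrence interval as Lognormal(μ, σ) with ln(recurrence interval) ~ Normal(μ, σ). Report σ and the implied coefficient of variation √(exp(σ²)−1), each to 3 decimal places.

σ ≈ 0.863, CV ≈ 1.052

If T ~ Lognormal(μ,σ) then ln T ~ Normal(μ,σ), so the p-quantile of ln T is μ + z_p·σ.
ln(490) = 6.194 and ln(1100) = 7.003; z_{0.34} = -0.4125, z_{0.7} = 0.5244.
σ = (7.003 − 6.194)/(0.5244 − (-0.4125)) = 0.863.
μ = 6.194 − (-0.4125)·0.863 = 6.550.
CV = √(exp(σ²)−1) = √(exp(0.7450)−1) = 1.052.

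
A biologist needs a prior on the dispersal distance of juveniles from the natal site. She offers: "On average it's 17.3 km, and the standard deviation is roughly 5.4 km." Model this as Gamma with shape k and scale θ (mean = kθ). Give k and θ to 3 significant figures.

For Gamma(k, scale θ): mean = kθ, variance = kθ², so CV = 1/√k.
CV = SD/mean = 5.4/17.3 = 0.3121, hence k = 1/CV² = 10.3.
Then θ = mean/k = 17.3/10.3 = 1.69.

k ≈ 10.3, θ ≈ 1.69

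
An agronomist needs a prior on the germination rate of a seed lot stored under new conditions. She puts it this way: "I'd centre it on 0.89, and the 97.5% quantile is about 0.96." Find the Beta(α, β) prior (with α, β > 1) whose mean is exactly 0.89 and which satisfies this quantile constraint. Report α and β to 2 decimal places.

With mean 0.89 fixed, write α = 0.89s, β = 0.11s where s = α+β.
Need P(θ < 0.96) = 0.975 under Beta(0.89s, 0.11s). Normal approximation: (q−m)/√(m(1−m)/s) ≈ z_{0.975} = 1.96, so s ≈ 0.89·0.11·(1.96)²/(0.96−0.89)² = 76.8.
At s = 76.8: P(θ<0.96) ≈ 0.994. Adjusting to match 0.975 gives s ≈ 49.97.
So α = 0.89·49.97 ≈ 44.47, β = 0.11·49.97 ≈ 5.50.

α ≈ 44.47, β ≈ 5.50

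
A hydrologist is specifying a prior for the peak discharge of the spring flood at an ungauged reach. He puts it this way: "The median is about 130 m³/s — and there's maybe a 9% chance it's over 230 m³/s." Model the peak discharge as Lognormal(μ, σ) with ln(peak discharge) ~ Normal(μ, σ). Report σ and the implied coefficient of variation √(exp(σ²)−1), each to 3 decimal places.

If T ~ Lognormal(μ,σ) then ln T ~ Normal(μ,σ), so the p-quantile of ln T is μ + z_p·σ.
ln(130) = 4.868 and ln(230) = 5.438; z_{0.5} = 0, z_{0.91} = 1.341.
σ = (5.438 − 4.868)/(1.341 − (0)) = 0.426.
μ = 4.868 − (0)·0.426 = 4.868.
CV = √(exp(σ²)−1) = √(exp(0.1811)−1) = 0.446.

σ ≈ 0.426, CV ≈ 0.446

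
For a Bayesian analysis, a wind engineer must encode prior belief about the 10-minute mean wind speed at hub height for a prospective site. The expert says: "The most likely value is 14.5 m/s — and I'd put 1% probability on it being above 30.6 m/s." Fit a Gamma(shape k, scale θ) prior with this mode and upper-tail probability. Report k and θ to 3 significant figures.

k ≈ 9.72, θ ≈ 1.66

Gamma(k,θ) with k>1 has mode (k−1)θ, so θ = 14.5/(k−1).
Need P(X < 30.6) = 0.99 with θ tied to k this way. Start at k = 2, θ = 14.5: P(X<30.6) ≈ 0.623.
Too low — raise k to concentrate. Iterating converges to k ≈ 9.72.
Then θ = 14.5/(9.72−1) ≈ 1.66.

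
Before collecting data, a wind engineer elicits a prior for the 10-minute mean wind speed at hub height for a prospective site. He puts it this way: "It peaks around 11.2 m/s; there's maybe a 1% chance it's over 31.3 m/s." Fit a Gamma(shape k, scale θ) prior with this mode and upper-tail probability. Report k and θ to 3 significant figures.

Gamma(k,θ) with k>1 has mode (k−1)θ, so θ = 11.2/(k−1).
Need P(X < 31.3) = 0.99 with θ tied to k this way. Start at k = 2, θ = 11.2: P(X<31.3) ≈ 0.768.
Too low — raise k to concentrate. Iterating converges to k ≈ 5.33.
Then θ = 11.2/(5.33−1) ≈ 2.58.

k ≈ 5.33, θ ≈ 2.58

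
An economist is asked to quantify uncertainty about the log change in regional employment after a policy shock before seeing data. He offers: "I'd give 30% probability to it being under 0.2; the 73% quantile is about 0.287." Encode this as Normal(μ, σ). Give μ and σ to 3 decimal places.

μ = 0.240, σ = 0.077

The p-quantile of Normal(μ,σ) is μ + z_p·σ, with z_{0.3} = -0.5244 and z_{0.73} = 0.6128.
Eliminate σ: μ = (z₂·x₁ − z₁·x₂)/(z₂ − z₁) = (0.6128·0.2 − (-0.5244)·0.287)/1.137 = 0.240.
Then σ = (x₂ − x₁)/(z₂ − z₁) = (0.287 − 0.2)/1.137 = 0.077.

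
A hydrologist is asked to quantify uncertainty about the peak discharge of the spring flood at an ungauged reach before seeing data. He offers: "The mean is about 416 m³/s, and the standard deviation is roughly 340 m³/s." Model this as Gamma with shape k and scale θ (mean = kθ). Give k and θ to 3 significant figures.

k ≈ 1.5, θ ≈ 278

For Gamma(k, scale θ): mean = kθ, variance = kθ², so CV = 1/√k.
CV = SD/mean = 340/416 = 0.8173, hence k = 1/CV² = 1.5.
Then θ = mean/k = 416/1.5 = 278.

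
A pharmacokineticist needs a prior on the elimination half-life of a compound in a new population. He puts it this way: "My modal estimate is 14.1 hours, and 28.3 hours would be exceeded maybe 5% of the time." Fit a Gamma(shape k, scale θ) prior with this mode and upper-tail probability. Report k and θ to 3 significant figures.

Gamma(k,θ) with k>1 has mode (k−1)θ, so θ = 14.1/(k−1).
Need P(X < 28.3) = 0.95 with θ tied to k this way. Start at k = 2, θ = 14.1: P(X<28.3) ≈ 0.596.
Too low — raise k to concentrate. Iterating converges to k ≈ 6.71.
Then θ = 14.1/(6.71−1) ≈ 2.47.

k ≈ 6.71, θ ≈ 2.47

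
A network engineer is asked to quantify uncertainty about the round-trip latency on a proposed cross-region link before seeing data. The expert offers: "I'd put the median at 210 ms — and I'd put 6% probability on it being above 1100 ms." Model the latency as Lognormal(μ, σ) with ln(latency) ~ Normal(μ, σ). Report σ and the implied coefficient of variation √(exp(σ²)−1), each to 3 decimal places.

σ ≈ 1.065, CV ≈ 1.452

If T ~ Lognormal(μ,σ) then ln T ~ Normal(μ,σ), so the p-quantile of ln T is μ + z_p·σ.
ln(210) = 5.347 and ln(1100) = 7.003; z_{0.5} = 0, z_{0.94} = 1.555.
σ = (7.003 − 5.347)/(1.555 − (0)) = 1.065.
μ = 5.347 − (0)·1.065 = 5.347.
CV = √(exp(σ²)−1) = √(exp(1.1344)−1) = 1.452.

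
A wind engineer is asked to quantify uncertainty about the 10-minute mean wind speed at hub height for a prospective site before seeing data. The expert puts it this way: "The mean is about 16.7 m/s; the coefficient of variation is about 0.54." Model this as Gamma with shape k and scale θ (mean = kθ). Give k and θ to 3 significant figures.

k ≈ 3.43, θ ≈ 4.87

For Gamma(k, scale θ): mean = kθ, variance = kθ², so CV = 1/√k.
CV = 0.54, hence k = 1/CV² = 3.43.
Then θ = mean/k = 16.7/3.43 = 4.87.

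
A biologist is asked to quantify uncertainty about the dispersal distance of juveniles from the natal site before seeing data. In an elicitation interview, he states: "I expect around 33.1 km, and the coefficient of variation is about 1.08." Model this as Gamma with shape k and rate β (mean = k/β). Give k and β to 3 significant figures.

For Gamma(k, rate β): mean = k/β, variance = k/β², so CV = 1/√k.
CV = 1.08, hence k = 1/CV² = 0.857.
Then β = k/mean = 0.857/33.1 = 0.0259.

k ≈ 0.857, β ≈ 0.0259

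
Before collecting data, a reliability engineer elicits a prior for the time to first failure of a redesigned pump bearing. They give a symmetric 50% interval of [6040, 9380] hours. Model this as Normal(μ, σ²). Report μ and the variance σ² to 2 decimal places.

μ = 7710.00, σ² = 6130307.13

A symmetric 50% interval runs μ ± z·σ with z = 0.6745.
Half-width = 1670, so σ = 1670/0.6745 = 2475.946 and σ² = 6130307.13.
μ is the interval midpoint, 7710.00.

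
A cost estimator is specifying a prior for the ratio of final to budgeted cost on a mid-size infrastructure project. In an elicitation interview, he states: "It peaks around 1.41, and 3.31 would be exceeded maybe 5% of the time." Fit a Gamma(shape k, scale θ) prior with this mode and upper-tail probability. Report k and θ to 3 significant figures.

k ≈ 4.75, θ ≈ 0.376

Gamma(k,θ) with k>1 has mode (k−1)θ, so θ = 1.41/(k−1).
Need P(X < 3.31) = 0.95 with θ tied to k this way. Start at k = 2, θ = 1.41: P(X<3.31) ≈ 0.680.
Too low — raise k to concentrate. Iterating converges to k ≈ 4.75.
Then θ = 1.41/(4.75−1) ≈ 0.376.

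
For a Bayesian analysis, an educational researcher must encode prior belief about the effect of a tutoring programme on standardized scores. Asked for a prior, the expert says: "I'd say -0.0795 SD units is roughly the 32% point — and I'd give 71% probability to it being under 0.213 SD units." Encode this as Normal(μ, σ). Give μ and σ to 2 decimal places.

μ = 0.05, σ = 0.29

For Normal(μ,σ), the p-quantile is μ + z_p·σ. Here z_{0.32} = -0.4677, z_{0.71} = 0.5534.
So -0.0795 = μ − 0.4677σ and 0.213 = μ + 0.5534σ.
Subtracting: σ = (0.213 − -0.0795)/(0.5534 − (-0.4677)) = 0.29.
Then μ = -0.0795 − (-0.4677)·0.29 = 0.05.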